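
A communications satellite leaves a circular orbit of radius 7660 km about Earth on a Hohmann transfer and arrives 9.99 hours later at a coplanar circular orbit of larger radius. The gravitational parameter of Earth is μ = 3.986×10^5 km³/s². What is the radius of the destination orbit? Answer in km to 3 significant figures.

r₂ = 67100 km

Transfer time t = 9.99 hours = 35964 s, and t = π√(a_t³/μ).
So a_t = (μ t²/π²)^(1/3) = (3.986×10^5 × (35964)² / π²)^(1/3) = 37382 km.
Since a_t = (r₁ + r₂)/2, r₂ = 2a_t − r₁ = 2×37382 − 7660 = 67104 km.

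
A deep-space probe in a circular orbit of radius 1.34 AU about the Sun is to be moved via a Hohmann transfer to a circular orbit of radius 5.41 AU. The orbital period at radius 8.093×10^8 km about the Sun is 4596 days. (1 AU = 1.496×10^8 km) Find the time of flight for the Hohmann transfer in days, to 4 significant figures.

t = 1132 days

From Kepler's third law T² = 4π²r³/μ at r = 8.093×10^8 km, T = 4596 days = 4596 × 86400 s = 3.970944×10^8 s: μ = 4π²r³/T² = 1.32709×10^11 km³/s².
In km: r₁ = 1.34 × 1.496×10^8 = 2.00464×10^8 km; r₂ = 5.41 × 1.496×10^8 = 8.09336×10^8 km.
Transfer-ellipse semi-major axis a_t = (r₁ + r₂)/2 = (2.00464×10^8 + 8.09336×10^8)/2 = 5.049×10^8 km.
Transfer time t = π√(a_t³/μ) = π√((5.049×10^8)³ / 1.32709×10^11) = 9.784×10^7 s.
Converting: 9.784×10^7 s ÷ 86400 s/day = 1132 days.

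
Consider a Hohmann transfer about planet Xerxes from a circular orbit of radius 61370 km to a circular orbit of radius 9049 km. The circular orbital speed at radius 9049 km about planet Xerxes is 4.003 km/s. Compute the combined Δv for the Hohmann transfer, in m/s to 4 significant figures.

Δv = 2040 m/s

From the circular-orbit relation v² = μ/r at r = 9049 km: μ = v²r = (4.003)² × 9049 = 1.45001×10^5 km³/s².
The Hohmann ellipse has a_t = (r₁ + r₂)/2 = 35209.5 km.
At r₁ the circular-orbit speed is v₁ = √(μ/r₁) = 1.53712 km/s.
On the transfer ellipse at r₁, vis-viva gives v_a = √[μ(2/r₁ − 1/a_t)] = 0.779252 km/s.
First burn Δv₁ = |v_a − v₁| = 0.7579 km/s.
Circular speed at r₂: v₂ = √(μ/r₂) = 4.003 km/s.
Transfer-orbit speed at r₂: v_p = √[μ(2/r₂ − 1/a_t)] = 5.285 km/s.
Second burn Δv₂ = |v₂ − v_p| = 1.282 km/s.
Δv = Δv₁ + Δv₂ = 0.7579 + 1.282 = 2.040 km/s.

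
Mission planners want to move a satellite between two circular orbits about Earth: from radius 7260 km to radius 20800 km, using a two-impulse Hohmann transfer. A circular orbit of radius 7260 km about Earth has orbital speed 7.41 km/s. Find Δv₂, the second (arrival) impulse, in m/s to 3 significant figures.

From the circular-orbit relation v² = μ/r at r = 7260 km: μ = v²r = (7.41)² × 7260 = 3.98633×10^5 km³/s².
Semi-major axis of the transfer orbit: a_t = (7260 + 20800)/2 = 14030 km.
On the circular orbit at r = 20800 km, v_c = √(μ/r) = 4.378 km/s.
Transfer-orbit speed at the same r (vis-viva, a = a_t): v_t = √[μ(2/r − 1/a_t)] = 3.149 km/s.
Δv₂ = |v_t − v_c| = |3.149 − 4.378| = 1.229 km/s.

Δv₂ = 1230 m/s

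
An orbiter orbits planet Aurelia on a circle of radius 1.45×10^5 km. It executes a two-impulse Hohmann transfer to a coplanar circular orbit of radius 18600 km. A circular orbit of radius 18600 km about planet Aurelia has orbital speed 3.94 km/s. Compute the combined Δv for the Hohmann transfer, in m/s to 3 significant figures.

Δv = 2040 m/s

From the circular-orbit relation v² = μ/r at r = 18600 km: μ = v²r = (3.94)² × 18600 = 2.88739×10^5 km³/s².
The Hohmann ellipse has a_t = (r₁ + r₂)/2 = 81800 km.
Circular speed at r₁: v₁ = √(μ/r₁) = √(2.88739×10^5/1.450×10^5) = 1.4111 km/s.
Transfer-orbit speed at r₁ (v² = μ(2/r − 1/a)): v_a = √[μ(2/r₁ − 1/a_t)] = 0.67290 km/s.
First burn Δv₁ = |v_a − v₁| = 0.7382 km/s.
At r₂, v₂ = √(μ/r₂) = 3.940 km/s.
Transfer-orbit speed at r₂: v_p = √[μ(2/r₂ − 1/a_t)] = 5.246 km/s.
Second burn Δv₂ = |v₂ − v_p| = 1.306 km/s.
Total Δv = Δv₁ + Δv₂ = 2.044 km/s.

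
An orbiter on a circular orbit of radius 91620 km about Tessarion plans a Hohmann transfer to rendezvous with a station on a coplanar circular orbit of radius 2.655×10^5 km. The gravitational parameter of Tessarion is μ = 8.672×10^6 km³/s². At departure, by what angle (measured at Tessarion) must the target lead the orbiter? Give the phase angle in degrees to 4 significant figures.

Semi-major axis of the transfer orbit: a_t = (91620 + 2.655×10^5)/2 = 1.7856×10^5 km.
The half-period of the transfer ellipse is t = π√(a_t³/μ) = 80495 s.
Target angular speed ω₂ = √(μ/r₂³) = 2.1526×10^-5 rad/s.
Angle swept by the target during transfer: ω₂·t = 1.7327 rad = 99.28°.
The orbiter traverses 180° on the transfer ellipse, so the target must lead by 180° − 99.28° = 80.72°.

φ = 80.72°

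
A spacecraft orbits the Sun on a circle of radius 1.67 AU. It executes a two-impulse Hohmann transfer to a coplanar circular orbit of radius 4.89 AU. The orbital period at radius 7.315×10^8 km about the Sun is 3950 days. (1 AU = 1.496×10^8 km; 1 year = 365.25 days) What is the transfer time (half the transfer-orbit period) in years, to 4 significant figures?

From Kepler's third law T² = 4π²r³/μ at r = 7.315×10^8 km, T = 3950 days = 3950 × 86400 s = 3.4128×10^8 s: μ = 4π²r³/T² = 1.32673×10^11 km³/s².
In km: r₁ = 1.67 × 1.496×10^8 = 2.49832×10^8 km; r₂ = 4.89 × 1.496×10^8 = 7.31544×10^8 km.
Transfer-ellipse semi-major axis a_t = (r₁ + r₂)/2 = (2.49832×10^8 + 7.31544×10^8)/2 = 4.90688×10^8 km.
Half the transfer-orbit period gives t = π√(a_t³/μ) = 9.375×10^7 s.
Converting: 9.375×10^7 s ÷ 3.15576×10^7 s/year (365.25 × 86400) = 2.971 years.

t = 2.971 years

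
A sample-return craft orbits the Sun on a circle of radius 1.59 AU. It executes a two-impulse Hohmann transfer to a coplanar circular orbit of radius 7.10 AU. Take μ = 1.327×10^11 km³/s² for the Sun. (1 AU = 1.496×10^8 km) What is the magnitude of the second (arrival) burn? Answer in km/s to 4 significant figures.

Δv₂ = 4.416 km/s

In km: r₁ = 1.59 × 1.496×10^8 = 2.37864×10^8 km; r₂ = 7.10 × 1.496×10^8 = 1.06216×10^9 km.
The Hohmann ellipse has a_t = (r₁ + r₂)/2 = 6.50012×10^8 km.
Circular speed at r = 1.06216×10^9 km: v_c = √(μ/r) = 11.1774 km/s.
Transfer-orbit speed at the same r (vis-viva, a = a_t): v_t = √[μ(2/r − 1/a_t)] = 6.76152 km/s.
Δv₂ = |v_t − v_c| = |6.76152 − 11.1774| = 4.416 km/s.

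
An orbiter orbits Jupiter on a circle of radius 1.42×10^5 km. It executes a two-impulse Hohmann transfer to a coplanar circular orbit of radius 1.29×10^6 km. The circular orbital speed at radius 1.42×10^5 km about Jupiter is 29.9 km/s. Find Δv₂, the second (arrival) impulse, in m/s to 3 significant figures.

From the circular-orbit relation v² = μ/r at r = 1.42×10^5 km: μ = v²r = (29.9)² × 1.42×10^5 = 1.26949×10^8 km³/s².
Transfer-ellipse semi-major axis a_t = (r₁ + r₂)/2 = (1.420×10^5 + 1.290×10^6)/2 = 7.160×10^5 km.
Circular speed at r = 1.290×10^6 km: v_c = √(μ/r) = 9.920 km/s.
Vis-viva on the transfer ellipse at r = 1.290×10^6 km gives v_t = √[μ(2/r − 1/a_t)] = 4.418 km/s.
Δv₂ = |v_t − v_c| = |4.418 − 9.920| = 5.502 km/s.

Δv₂ = 5500 m/s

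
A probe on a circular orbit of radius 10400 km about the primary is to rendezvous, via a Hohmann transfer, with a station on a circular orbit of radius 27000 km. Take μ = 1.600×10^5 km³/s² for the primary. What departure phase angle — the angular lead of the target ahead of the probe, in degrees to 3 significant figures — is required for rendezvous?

φ = 76.2°

Transfer-ellipse semi-major axis a_t = (r₁ + r₂)/2 = (10400 + 27000)/2 = 18700 km.
Transfer time t = π√(a_t³/μ) = 20084 s.
The target's mean motion on its circular orbit is ω₂ = √(μ/r₂³) = 9.0160×10^-5 rad/s.
Angle swept by the target during transfer: ω₂·t = 1.811 rad = 103.8°.
Arrival is 180° from departure on the ellipse, so φ = 180° − 103.8° = 76.2°.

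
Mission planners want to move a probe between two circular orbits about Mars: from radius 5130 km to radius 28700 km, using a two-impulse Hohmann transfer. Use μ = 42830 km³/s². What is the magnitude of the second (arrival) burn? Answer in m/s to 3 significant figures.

Δv₂ = 549 m/s

Semi-major axis of the transfer orbit: a_t = (5130 + 28700)/2 = 16915 km.
On the circular orbit at r = 28700 km, v_c = √(μ/r) = 1.22161 km/s.
Vis-viva on the transfer ellipse at r = 28700 km gives v_t = √[μ(2/r − 1/a_t)] = 0.672753 km/s.
Δv₂ = |v_t − v_c| = |0.672753 − 1.22161| = 0.5489 km/s.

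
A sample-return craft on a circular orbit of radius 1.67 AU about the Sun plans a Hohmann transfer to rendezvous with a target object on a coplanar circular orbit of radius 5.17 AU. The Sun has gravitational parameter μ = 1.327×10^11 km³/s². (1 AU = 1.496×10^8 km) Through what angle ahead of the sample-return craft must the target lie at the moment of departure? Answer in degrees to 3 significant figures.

φ = 83.2°

In km: r₁ = 1.67 × 1.496×10^8 = 2.49832×10^8 km; r₂ = 5.17 × 1.496×10^8 = 7.73432×10^8 km.
Semi-major axis of the transfer orbit: a_t = (2.49832×10^8 + 7.73432×10^8)/2 = 5.11632×10^8 km.
Transfer time t = π√(a_t³/μ) = 9.98047×10^7 s.
Target angular speed ω₂ = √(μ/r₂³) = 1.69357×10^-8 rad/s.
Angle swept by the target during transfer: ω₂·t = 1.69026 rad = 96.84°.
The sample-return craft traverses 180° on the transfer ellipse, so the target must lead by 180° − 96.84° = 83.2°.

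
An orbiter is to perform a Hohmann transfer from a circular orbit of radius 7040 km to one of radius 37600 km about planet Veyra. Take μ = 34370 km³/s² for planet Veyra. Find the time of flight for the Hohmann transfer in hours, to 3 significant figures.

Semi-major axis of the transfer orbit: a_t = (7040 + 37600)/2 = 22320 km.
Transfer time t = π√(a_t³/μ) = π√((22320)³ / 34370) = 56510 s.
Converting: 56510 s ÷ 3600 s/hour = 15.7 hours.

t = 15.7 hours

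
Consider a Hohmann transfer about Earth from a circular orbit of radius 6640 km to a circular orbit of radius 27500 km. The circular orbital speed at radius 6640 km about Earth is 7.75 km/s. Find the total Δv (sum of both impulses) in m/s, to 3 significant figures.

Δv = 3520 m/s

From the circular-orbit relation v² = μ/r at r = 6640 km: μ = v²r = (7.75)² × 6640 = 3.98815×10^5 km³/s².
Transfer-ellipse semi-major axis a_t = (r₁ + r₂)/2 = (6640 + 27500)/2 = 17070 km.
Circular speed at r₁: v₁ = √(μ/r₁) = √(3.98815×10^5/6640) = 7.750 km/s.
Transfer-orbit speed at r₁ (vis-viva): v_p = √[μ(2/r₁ − 1/a_t)] = 9.837 km/s.
First burn Δv₁ = |v_p − v₁| = 2.087 km/s.
At r₂, v₂ = √(μ/r₂) = 3.808 km/s.
Transfer-orbit speed at r₂: v_a = √[μ(2/r₂ − 1/a_t)] = 2.375 km/s.
Second burn Δv₂ = |v₂ − v_a| = 1.433 km/s.
Δv = Δv₁ + Δv₂ = 2.087 + 1.433 = 3.520 km/s.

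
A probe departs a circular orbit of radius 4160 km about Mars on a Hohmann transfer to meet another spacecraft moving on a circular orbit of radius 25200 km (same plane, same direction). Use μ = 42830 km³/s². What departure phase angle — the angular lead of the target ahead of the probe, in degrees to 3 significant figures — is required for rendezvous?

φ = 100°

The Hohmann ellipse has a_t = (r₁ + r₂)/2 = 14680 km.
Transfer time t = π√(a_t³/μ) = 27000 s.
The target's mean motion on its circular orbit is ω₂ = √(μ/r₂³) = 5.1734×10^-5 rad/s.
Angle swept by the target during transfer: ω₂·t = 1.3968 rad = 80.03°.
The probe traverses 180° on the transfer ellipse, so the target must lead by 180° − 80.03° = 100°.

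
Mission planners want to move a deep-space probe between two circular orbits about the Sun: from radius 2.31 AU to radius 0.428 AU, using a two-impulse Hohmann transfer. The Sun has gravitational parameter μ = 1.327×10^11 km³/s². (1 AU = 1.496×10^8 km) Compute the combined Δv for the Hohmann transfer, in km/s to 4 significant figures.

Δv = 22.25 km/s

In km: r₁ = 2.31 × 1.496×10^8 = 3.45576×10^8 km; r₂ = 0.428 × 1.496×10^8 = 6.40288×10^7 km.
The Hohmann ellipse has a_t = (r₁ + r₂)/2 = 2.048024×10^8 km.
At r₁ the circular-orbit speed is v₁ = √(μ/r₁) = 19.596 km/s.
On the transfer ellipse at r₁, v² = μ(2/r − 1/a) gives v_a = √[μ(2/r₁ − 1/a_t)] = 10.957 km/s.
First burn Δv₁ = |v_a − v₁| = 8.639 km/s.
At r₂, v₂ = √(μ/r₂) = 45.525 km/s.
Transfer-orbit speed at r₂: v_p = √[μ(2/r₂ − 1/a_t)] = 59.136 km/s.
Second burn Δv₂ = |v₂ − v_p| = 13.61 km/s.
Total Δv = Δv₁ + Δv₂ = 22.25 km/s.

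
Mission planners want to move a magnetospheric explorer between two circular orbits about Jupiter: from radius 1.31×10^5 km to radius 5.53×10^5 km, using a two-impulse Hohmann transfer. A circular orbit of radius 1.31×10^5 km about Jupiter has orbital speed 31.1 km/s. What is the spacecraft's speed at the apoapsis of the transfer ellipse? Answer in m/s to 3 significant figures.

v = 9370 m/s

From the circular-orbit relation v² = μ/r at r = 1.31×10^5 km: μ = v²r = (31.1)² × 1.31×10^5 = 1.26705×10^8 km³/s².
Transfer-ellipse semi-major axis a_t = (r₁ + r₂)/2 = (1.310×10^5 + 5.530×10^5)/2 = 3.420×10^5 km.
At apoapsis, r = 5.530×10^5 km.
Vis-viva: v = √[μ(2/r − 1/a_t)] = √[1.26705×10^8 × (2/5.530×10^5 − 1/3.420×10^5)] = 9.368 km/s.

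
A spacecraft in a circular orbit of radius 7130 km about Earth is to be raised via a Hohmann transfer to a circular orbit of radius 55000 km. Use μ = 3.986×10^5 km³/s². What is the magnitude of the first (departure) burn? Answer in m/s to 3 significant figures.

Δv₁ = 2470 m/s

The Hohmann ellipse has a_t = (r₁ + r₂)/2 = 31065 km.
Circular speed at r = 7130 km: v_c = √(μ/r) = 7.477 km/s.
Vis-viva on the transfer ellipse at r = 7130 km gives v_t = √[μ(2/r − 1/a_t)] = 9.949 km/s.
Δv₁ = |v_t − v_c| = |9.949 − 7.477| = 2.472 km/s.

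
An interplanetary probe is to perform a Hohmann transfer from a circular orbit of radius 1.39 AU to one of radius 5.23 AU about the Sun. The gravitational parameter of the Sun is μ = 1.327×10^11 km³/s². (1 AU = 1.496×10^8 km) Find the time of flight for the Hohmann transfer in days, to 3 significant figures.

In km: r₁ = 1.39 × 1.496×10^8 = 2.07944×10^8 km; r₂ = 5.23 × 1.496×10^8 = 7.82408×10^8 km.
Transfer-ellipse semi-major axis a_t = (r₁ + r₂)/2 = (2.07944×10^8 + 7.82408×10^8)/2 = 4.95176×10^8 km.
Half the transfer-orbit period gives t = π√(a_t³/μ) = 9.503×10^7 s.
Converting: 9.503×10^7 s ÷ 86400 s/day = 1100 days.

t = 1100 days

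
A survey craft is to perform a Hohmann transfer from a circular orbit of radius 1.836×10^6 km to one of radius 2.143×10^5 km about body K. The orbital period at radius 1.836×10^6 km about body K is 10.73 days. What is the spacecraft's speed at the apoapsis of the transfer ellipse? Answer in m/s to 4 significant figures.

From Kepler's third law T² = 4π²r³/μ at r = 1.836×10^6 km, T = 10.73 days = 10.73 × 86400 s = 9.27072×10^5 s: μ = 4π²r³/T² = 2.84283×10^8 km³/s².
Semi-major axis of the transfer orbit: a_t = (1.836×10^6 + 2.143×10^5)/2 = 1.02515×10^6 km.
The apoapsis of the transfer ellipse is at r = 1.836×10^6 km.
From the vis-viva equation, v = √[μ(2/r − 1/a_t)] = 5.689 km/s.

v = 5689 m/s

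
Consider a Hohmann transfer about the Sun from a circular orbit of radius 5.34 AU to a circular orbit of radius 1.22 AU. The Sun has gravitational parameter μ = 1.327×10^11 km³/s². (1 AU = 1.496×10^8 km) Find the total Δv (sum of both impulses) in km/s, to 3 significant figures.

In km: r₁ = 5.34 × 1.496×10^8 = 7.98864×10^8 km; r₂ = 1.22 × 1.496×10^8 = 1.82512×10^8 km.
Transfer-ellipse semi-major axis a_t = (r₁ + r₂)/2 = (7.98864×10^8 + 1.82512×10^8)/2 = 4.90688×10^8 km.
At r₁ the circular-orbit speed is v₁ = √(μ/r₁) = 12.888 km/s.
Transfer-orbit speed at r₁ (v² = μ(2/r − 1/a)): v_a = √[μ(2/r₁ − 1/a_t)] = 7.8604 km/s.
First burn Δv₁ = |v_a − v₁| = 5.028 km/s.
Circular speed at r₂: v₂ = √(μ/r₂) = 26.964 km/s.
Transfer-orbit speed at r₂: v_p = √[μ(2/r₂ − 1/a_t)] = 34.405 km/s.
Second burn Δv₂ = |v₂ − v_p| = 7.441 km/s.
Total Δv = Δv₁ + Δv₂ = 12.47 km/s.

Δv = 12.5 km/s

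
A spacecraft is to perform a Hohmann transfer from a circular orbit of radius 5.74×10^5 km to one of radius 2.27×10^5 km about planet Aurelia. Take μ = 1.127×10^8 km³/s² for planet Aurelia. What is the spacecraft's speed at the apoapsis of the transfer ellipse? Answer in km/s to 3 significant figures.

The Hohmann ellipse has a_t = (r₁ + r₂)/2 = 4.005×10^5 km.
The apoapsis of the transfer ellipse is at r = 5.740×10^5 km.
Applying v² = μ(2/r − 1/a_t): v = 10.55 km/s.

v = 10.5 km/s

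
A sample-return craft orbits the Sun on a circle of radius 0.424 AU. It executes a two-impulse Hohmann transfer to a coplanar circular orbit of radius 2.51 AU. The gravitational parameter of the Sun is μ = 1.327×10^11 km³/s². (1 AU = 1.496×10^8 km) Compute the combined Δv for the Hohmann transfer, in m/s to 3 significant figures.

Δv = 22800 m/s

In km: r₁ = 0.424 × 1.496×10^8 = 6.34304×10^7 km; r₂ = 2.51 × 1.496×10^8 = 3.75496×10^8 km.
The Hohmann ellipse has a_t = (r₁ + r₂)/2 = 2.194632×10^8 km.
At r₁ the circular-orbit speed is v₁ = √(μ/r₁) = 45.74 km/s.
On the transfer ellipse at r₁, v² = μ(2/r − 1/a) gives v_p = √[μ(2/r₁ − 1/a_t)] = 59.83 km/s.
First burn Δv₁ = |v_p − v₁| = 14.09 km/s.
At r₂, v₂ = √(μ/r₂) = 18.7989 km/s.
Transfer-orbit speed at r₂: v_a = √[μ(2/r₂ − 1/a_t)] = 10.1065 km/s.
Second burn Δv₂ = |v₂ − v_a| = 8.692 km/s.
Total Δv = Δv₁ + Δv₂ = 22.78 km/s.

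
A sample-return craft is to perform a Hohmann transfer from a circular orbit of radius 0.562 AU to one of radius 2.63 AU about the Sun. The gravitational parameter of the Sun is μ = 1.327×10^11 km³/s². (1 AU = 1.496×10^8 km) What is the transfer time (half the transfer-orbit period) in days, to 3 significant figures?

t = 368 days

In km: r₁ = 0.562 × 1.496×10^8 = 8.40752×10^7 km; r₂ = 2.63 × 1.496×10^8 = 3.93448×10^8 km.
Transfer-ellipse semi-major axis a_t = (r₁ + r₂)/2 = (8.40752×10^7 + 3.93448×10^8)/2 = 2.387616×10^8 km.
Transfer time t = π√(a_t³/μ) = π√((2.387616×10^8)³ / 1.327×10^11) = 3.182×10^7 s.
Converting: 3.182×10^7 s ÷ 86400 s/day = 368 days.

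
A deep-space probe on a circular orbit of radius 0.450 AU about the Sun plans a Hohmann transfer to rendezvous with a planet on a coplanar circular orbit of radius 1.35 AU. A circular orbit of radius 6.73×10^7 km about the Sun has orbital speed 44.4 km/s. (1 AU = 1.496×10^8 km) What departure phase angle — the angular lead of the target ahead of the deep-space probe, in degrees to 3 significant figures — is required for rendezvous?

From the circular-orbit relation v² = μ/r at r = 6.73×10^7 km: μ = v²r = (44.4)² × 6.73×10^7 = 1.32673×10^11 km³/s².
In km: r₁ = 0.450 × 1.496×10^8 = 6.732×10^7 km; r₂ = 1.35 × 1.496×10^8 = 2.0196×10^8 km.
Semi-major axis of the transfer orbit: a_t = (6.732×10^7 + 2.0196×10^8)/2 = 1.3464×10^8 km.
The half-period of the transfer ellipse is t = π√(a_t³/μ) = 1.3475×10^7 s.
Target angular speed ω₂ = √(μ/r₂³) = 1.2691×10^-7 rad/s.
Angle swept by the target during transfer: ω₂·t = 1.710 rad = 97.98°.
The deep-space probe traverses 180° on the transfer ellipse, so the target must lead by 180° − 97.98° = 82.0°.

φ = 82.0°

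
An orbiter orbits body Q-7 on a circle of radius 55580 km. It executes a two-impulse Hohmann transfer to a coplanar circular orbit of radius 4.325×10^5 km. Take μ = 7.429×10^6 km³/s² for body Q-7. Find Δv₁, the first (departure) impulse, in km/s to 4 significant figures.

The Hohmann ellipse has a_t = (r₁ + r₂)/2 = 2.4404×10^5 km.
Circular speed at r = 55580 km: v_c = √(μ/r) = 11.56 km/s.
Vis-viva on the transfer ellipse at r = 55580 km gives v_t = √[μ(2/r − 1/a_t)] = 15.39 km/s.
Δv₁ = |v_t − v_c| = |15.39 − 11.56| = 3.830 km/s.

Δv₁ = 3.830 km/s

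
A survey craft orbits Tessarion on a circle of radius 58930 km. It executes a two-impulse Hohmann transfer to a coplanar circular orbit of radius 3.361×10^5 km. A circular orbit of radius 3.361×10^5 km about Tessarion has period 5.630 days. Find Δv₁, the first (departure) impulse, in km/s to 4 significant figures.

From Kepler's third law T² = 4π²r³/μ at r = 3.361×10^5 km, T = 5.630 days = 5.630 × 86400 s = 4.86432×10^5 s: μ = 4π²r³/T² = 6.33463×10^6 km³/s².
Transfer-ellipse semi-major axis a_t = (r₁ + r₂)/2 = (58930 + 3.361×10^5)/2 = 1.97515×10^5 km.
On the circular orbit at r = 58930 km, v_c = √(μ/r) = 10.368 km/s.
Transfer-orbit speed at the same r (vis-viva, a = a_t): v_t = √[μ(2/r − 1/a_t)] = 13.525 km/s.
Δv₁ = |v_t − v_c| = |13.525 − 10.368| = 3.157 km/s.

Δv₁ = 3.157 km/s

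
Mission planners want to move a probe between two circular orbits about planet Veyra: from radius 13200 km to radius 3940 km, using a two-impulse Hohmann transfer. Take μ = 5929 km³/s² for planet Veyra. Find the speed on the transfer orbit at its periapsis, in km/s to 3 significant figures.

Transfer-ellipse semi-major axis a_t = (r₁ + r₂)/2 = (13200 + 3940)/2 = 8570 km.
At periapsis, r = 3940 km.
From the vis-viva equation, v = √[μ(2/r − 1/a_t)] = 1.522 km/s.

v = 1.52 km/s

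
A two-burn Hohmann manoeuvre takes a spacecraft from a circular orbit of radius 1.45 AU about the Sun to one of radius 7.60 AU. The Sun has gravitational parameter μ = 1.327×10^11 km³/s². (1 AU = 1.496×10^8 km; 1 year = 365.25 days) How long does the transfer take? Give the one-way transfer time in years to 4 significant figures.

In km: r₁ = 1.45 × 1.496×10^8 = 2.1692×10^8 km; r₂ = 7.60 × 1.496×10^8 = 1.13696×10^9 km.
The Hohmann ellipse has a_t = (r₁ + r₂)/2 = 6.7694×10^8 km.
By Kepler's third law the transfer-orbit period is T = 2π√(a_t³/μ), so t = T/2 = 1.519×10^8 s.
Converting: 1.519×10^8 s ÷ 3.15576×10^7 s/year (365.25 × 86400) = 4.813 years.

t = 4.813 years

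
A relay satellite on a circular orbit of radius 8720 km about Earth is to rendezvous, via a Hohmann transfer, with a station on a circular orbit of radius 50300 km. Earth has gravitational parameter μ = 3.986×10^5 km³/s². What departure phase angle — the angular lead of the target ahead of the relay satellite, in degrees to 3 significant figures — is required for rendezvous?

Semi-major axis of the transfer orbit: a_t = (8720 + 50300)/2 = 29510 km.
Transfer time t = π√(a_t³/μ) = 25225.2 s.
The target's mean motion on its circular orbit is ω₂ = √(μ/r₂³) = 5.59650×10^-5 rad/s.
Angle swept by the target during transfer: ω₂·t = 1.41173 rad = 80.89°.
Arrival is 180° from departure on the ellipse, so φ = 180° − 80.89° = 99.1°.

φ = 99.1°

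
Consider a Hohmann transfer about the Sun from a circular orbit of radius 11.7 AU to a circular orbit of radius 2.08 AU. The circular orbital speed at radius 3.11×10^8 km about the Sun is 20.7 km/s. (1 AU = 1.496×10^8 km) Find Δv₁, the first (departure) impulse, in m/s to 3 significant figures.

Δv₁ = 3930 m/s

From the circular-orbit relation v² = μ/r at r = 3.11×10^8 km: μ = v²r = (20.7)² × 3.11×10^8 = 1.33260×10^11 km³/s².
In km: r₁ = 11.7 × 1.496×10^8 = 1.75032×10^9 km; r₂ = 2.08 × 1.496×10^8 = 3.11168×10^8 km.
The Hohmann ellipse has a_t = (r₁ + r₂)/2 = 1.030744×10^9 km.
Circular speed at r = 1.75032×10^9 km: v_c = √(μ/r) = 8.7255 km/s.
Vis-viva on the transfer ellipse at r = 1.75032×10^9 km gives v_t = √[μ(2/r − 1/a_t)] = 4.7942 km/s.
Δv₁ = |v_t − v_c| = |4.7942 − 8.7255| = 3.931 km/s.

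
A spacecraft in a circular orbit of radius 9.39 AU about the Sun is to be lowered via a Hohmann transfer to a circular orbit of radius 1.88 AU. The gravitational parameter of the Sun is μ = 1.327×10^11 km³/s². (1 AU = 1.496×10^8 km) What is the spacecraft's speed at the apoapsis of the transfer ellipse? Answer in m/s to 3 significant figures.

v = 5610 m/s

In km: r₁ = 9.39 × 1.496×10^8 = 1.404744×10^9 km; r₂ = 1.88 × 1.496×10^8 = 2.81248×10^8 km.
Transfer-ellipse semi-major axis a_t = (r₁ + r₂)/2 = (1.404744×10^9 + 2.81248×10^8)/2 = 8.42996×10^8 km.
The apoapsis of the transfer ellipse is at r = 1.404744×10^9 km.
From the vis-viva equation, v = √[μ(2/r − 1/a_t)] = 5.614 km/s.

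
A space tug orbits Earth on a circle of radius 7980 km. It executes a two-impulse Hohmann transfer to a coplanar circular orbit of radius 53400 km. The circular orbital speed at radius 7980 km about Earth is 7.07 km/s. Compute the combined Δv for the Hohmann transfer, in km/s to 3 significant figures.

Δv = 3.60 km/s

From the circular-orbit relation v² = μ/r at r = 7980 km: μ = v²r = (7.07)² × 7980 = 3.98880×10^5 km³/s².
Transfer-ellipse semi-major axis a_t = (r₁ + r₂)/2 = (7980 + 53400)/2 = 30690 km.
At r₁ the circular-orbit speed is v₁ = √(μ/r₁) = 7.070 km/s.
On the transfer ellipse at r₁, vis-viva gives v_p = √[μ(2/r₁ − 1/a_t)] = 9.326 km/s.
First burn Δv₁ = |v_p − v₁| = 2.256 km/s.
At r₂, v₂ = √(μ/r₂) = 2.733 km/s.
Transfer-orbit speed at r₂: v_a = √[μ(2/r₂ − 1/a_t)] = 1.394 km/s.
Second burn Δv₂ = |v₂ − v_a| = 1.339 km/s.
Δv = Δv₁ + Δv₂ = 2.256 + 1.339 = 3.595 km/s.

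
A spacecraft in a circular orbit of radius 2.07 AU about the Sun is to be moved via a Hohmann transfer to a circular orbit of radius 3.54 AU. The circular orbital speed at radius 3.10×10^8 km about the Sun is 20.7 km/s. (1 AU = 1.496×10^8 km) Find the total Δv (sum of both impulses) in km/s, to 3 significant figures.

From the circular-orbit relation v² = μ/r at r = 3.10×10^8 km: μ = v²r = (20.7)² × 3.10×10^8 = 1.32832×10^11 km³/s².
In km: r₁ = 2.07 × 1.496×10^8 = 3.09672×10^8 km; r₂ = 3.54 × 1.496×10^8 = 5.29584×10^8 km.
Transfer-ellipse semi-major axis a_t = (r₁ + r₂)/2 = (3.09672×10^8 + 5.29584×10^8)/2 = 4.19628×10^8 km.
Circular speed at r₁: v₁ = √(μ/r₁) = √(1.32832×10^11/3.09672×10^8) = 20.711 km/s.
Transfer-orbit speed at r₁ (vis-viva): v_p = √[μ(2/r₁ − 1/a_t)] = 23.267 km/s.
First burn Δv₁ = |v_p − v₁| = 2.556 km/s.
At r₂, v₂ = √(μ/r₂) = 15.837 km/s.
Transfer-orbit speed at r₂: v_a = √[μ(2/r₂ − 1/a_t)] = 13.605 km/s.
Second burn Δv₂ = |v₂ − v_a| = 2.232 km/s.
Δv = Δv₁ + Δv₂ = 2.556 + 2.232 = 4.788 km/s.

Δv = 4.79 km/s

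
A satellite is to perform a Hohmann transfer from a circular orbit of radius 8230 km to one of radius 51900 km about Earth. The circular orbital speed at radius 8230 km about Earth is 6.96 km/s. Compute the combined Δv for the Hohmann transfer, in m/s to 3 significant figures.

From the circular-orbit relation v² = μ/r at r = 8230 km: μ = v²r = (6.96)² × 8230 = 3.98674×10^5 km³/s².
Transfer-ellipse semi-major axis a_t = (r₁ + r₂)/2 = (8230 + 51900)/2 = 30065 km.
At r₁ the circular-orbit speed is v₁ = √(μ/r₁) = 6.960 km/s.
Transfer-orbit speed at r₁ (v² = μ(2/r − 1/a)): v_p = √[μ(2/r₁ − 1/a_t)] = 9.145 km/s.
First burn Δv₁ = |v_p − v₁| = 2.185 km/s.
At r₂, v₂ = √(μ/r₂) = 2.77157 km/s.
Transfer-orbit speed at r₂: v_a = √[μ(2/r₂ − 1/a_t)] = 1.45009 km/s.
Second burn Δv₂ = |v₂ − v_a| = 1.321 km/s.
Δv = Δv₁ + Δv₂ = 2.185 + 1.321 = 3.506 km/s.

Δv = 3510 m/s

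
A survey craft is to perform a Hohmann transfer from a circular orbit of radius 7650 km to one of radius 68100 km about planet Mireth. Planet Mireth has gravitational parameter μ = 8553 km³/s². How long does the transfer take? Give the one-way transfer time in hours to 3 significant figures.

t = 69.6 hours

The Hohmann ellipse has a_t = (r₁ + r₂)/2 = 37875 km.
Transfer time t = π√(a_t³/μ) = π√((37875)³ / 8553) = 2.504×10^5 s.
Converting: 2.504×10^5 s ÷ 3600 s/hour = 69.6 hours.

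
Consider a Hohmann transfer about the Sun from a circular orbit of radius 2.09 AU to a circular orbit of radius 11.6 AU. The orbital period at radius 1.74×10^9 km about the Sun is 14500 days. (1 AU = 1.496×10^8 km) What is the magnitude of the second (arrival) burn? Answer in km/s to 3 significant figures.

Δv₂ = 3.91 km/s

From Kepler's third law T² = 4π²r³/μ at r = 1.74×10^9 km, T = 14500 days = 14500 × 86400 s = 1.2528×10^9 s: μ = 4π²r³/T² = 1.32509×10^11 km³/s².
In km: r₁ = 2.09 × 1.496×10^8 = 3.12664×10^8 km; r₂ = 11.6 × 1.496×10^8 = 1.73536×10^9 km.
Transfer-ellipse semi-major axis a_t = (r₁ + r₂)/2 = (3.12664×10^8 + 1.73536×10^9)/2 = 1.024012×10^9 km.
On the circular orbit at r = 1.73536×10^9 km, v_c = √(μ/r) = 8.7383 km/s.
Transfer-orbit speed at the same r (vis-viva, a = a_t): v_t = √[μ(2/r − 1/a_t)] = 4.8285 km/s.
Δv₂ = |v_t − v_c| = |4.8285 − 8.7383| = 3.910 km/s.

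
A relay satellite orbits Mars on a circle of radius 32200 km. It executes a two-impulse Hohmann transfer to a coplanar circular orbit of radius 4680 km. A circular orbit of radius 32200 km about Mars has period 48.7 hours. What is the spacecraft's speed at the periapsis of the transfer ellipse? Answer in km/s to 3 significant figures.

v = 4.00 km/s

From Kepler's third law T² = 4π²r³/μ at r = 32200 km, T = 48.7 hours = 48.7 × 3600 s = 1.7532×10^5 s: μ = 4π²r³/T² = 42881.0 km³/s².
Semi-major axis of the transfer orbit: a_t = (32200 + 4680)/2 = 18440 km.
The periapsis of the transfer ellipse is at r = 4680 km.
Applying v² = μ(2/r − 1/a_t): v = 4.000 km/s.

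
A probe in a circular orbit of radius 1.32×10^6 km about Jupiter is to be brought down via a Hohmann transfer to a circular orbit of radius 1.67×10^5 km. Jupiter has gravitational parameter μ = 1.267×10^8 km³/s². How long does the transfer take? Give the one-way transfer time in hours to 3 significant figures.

t = 49.7 hours

Semi-major axis of the transfer orbit: a_t = (1.320×10^6 + 1.670×10^5)/2 = 7.435×10^5 km.
Transfer time t = π√(a_t³/μ) = π√((7.435×10^5)³ / 1.267×10^8) = 1.789×10^5 s.
Converting: 1.789×10^5 s ÷ 3600 s/hour = 49.7 hours.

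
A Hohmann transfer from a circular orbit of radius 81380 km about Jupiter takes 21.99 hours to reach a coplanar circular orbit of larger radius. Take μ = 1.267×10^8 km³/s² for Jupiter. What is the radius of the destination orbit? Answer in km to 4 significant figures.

Transfer time t = 21.99 hours = 79164 s, and t = π√(a_t³/μ).
So a_t = (μ t²/π²)^(1/3) = (1.267×10^8 × (79164)² / π²)^(1/3) = 4.3170×10^5 km.
Since a_t = (r₁ + r₂)/2, r₂ = 2a_t − r₁ = 2×4.3170×10^5 − 81380 = 7.8202×10^5 km.

r₂ = 7.820×10^5 km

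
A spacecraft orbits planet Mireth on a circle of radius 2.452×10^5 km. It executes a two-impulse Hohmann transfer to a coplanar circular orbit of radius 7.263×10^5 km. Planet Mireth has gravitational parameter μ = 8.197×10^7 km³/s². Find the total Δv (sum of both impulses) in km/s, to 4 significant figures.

Δv = 7.149 km/s

Semi-major axis of the transfer orbit: a_t = (2.452×10^5 + 7.263×10^5)/2 = 4.8575×10^5 km.
At r₁ the circular-orbit speed is v₁ = √(μ/r₁) = 18.284 km/s.
Transfer-orbit speed at r₁ (vis-viva equation): v_p = √[μ(2/r₁ − 1/a_t)] = 22.357 km/s.
First burn Δv₁ = |v_p − v₁| = 4.073 km/s.
At r₂, v₂ = √(μ/r₂) = 10.624 km/s.
Transfer-orbit speed at r₂: v_a = √[μ(2/r₂ − 1/a_t)] = 7.5479 km/s.
Second burn Δv₂ = |v₂ − v_a| = 3.076 km/s.
Total Δv = Δv₁ + Δv₂ = 7.149 km/s.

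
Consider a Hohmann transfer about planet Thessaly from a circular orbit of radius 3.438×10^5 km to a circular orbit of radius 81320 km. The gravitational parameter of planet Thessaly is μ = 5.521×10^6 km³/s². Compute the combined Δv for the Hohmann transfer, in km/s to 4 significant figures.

The Hohmann ellipse has a_t = (r₁ + r₂)/2 = 2.1256×10^5 km.
At r₁ the circular-orbit speed is v₁ = √(μ/r₁) = 4.0073 km/s.
On the transfer ellipse at r₁, vis-viva gives v_a = √[μ(2/r₁ − 1/a_t)] = 2.4786 km/s.
First burn Δv₁ = |v_a − v₁| = 1.529 km/s.
Circular speed at r₂: v₂ = √(μ/r₂) = 8.2397 km/s.
Transfer-orbit speed at r₂: v_p = √[μ(2/r₂ − 1/a_t)] = 10.479 km/s.
Second burn Δv₂ = |v₂ − v_p| = 2.239 km/s.
Δv = Δv₁ + Δv₂ = 1.529 + 2.239 = 3.768 km/s.

Δv = 3.768 km/s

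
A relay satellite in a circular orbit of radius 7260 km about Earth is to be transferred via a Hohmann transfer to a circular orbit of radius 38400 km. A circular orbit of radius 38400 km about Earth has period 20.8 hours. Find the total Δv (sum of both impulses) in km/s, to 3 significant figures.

From Kepler's third law T² = 4π²r³/μ at r = 38400 km, T = 20.8 hours = 20.8 × 3600 s = 74880 s: μ = 4π²r³/T² = 3.98678×10^5 km³/s².
Semi-major axis of the transfer orbit: a_t = (7260 + 38400)/2 = 22830 km.
Circular speed at r₁: v₁ = √(μ/r₁) = √(3.98678×10^5/7260) = 7.4104 km/s.
Transfer-orbit speed at r₁ (vis-viva equation): v_p = √[μ(2/r₁ − 1/a_t)] = 9.6107 km/s.
First burn Δv₁ = |v_p − v₁| = 2.200 km/s.
At r₂, v₂ = √(μ/r₂) = 3.222 km/s.
Transfer-orbit speed at r₂: v_a = √[μ(2/r₂ − 1/a_t)] = 1.817 km/s.
Second burn Δv₂ = |v₂ − v_a| = 1.405 km/s.
Δv = Δv₁ + Δv₂ = 2.200 + 1.405 = 3.605 km/s.

Δv = 3.61 km/s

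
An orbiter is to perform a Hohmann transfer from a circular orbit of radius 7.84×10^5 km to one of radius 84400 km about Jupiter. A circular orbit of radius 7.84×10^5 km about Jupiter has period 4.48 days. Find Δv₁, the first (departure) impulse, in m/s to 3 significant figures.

Δv₁ = 7120 m/s

From Kepler's third law T² = 4π²r³/μ at r = 7.84×10^5 km, T = 4.48 days = 4.48 × 86400 s = 3.87072×10^5 s: μ = 4π²r³/T² = 1.26977×10^8 km³/s².
Semi-major axis of the transfer orbit: a_t = (7.840×10^5 + 84400)/2 = 4.342×10^5 km.
On the circular orbit at r = 7.840×10^5 km, v_c = √(μ/r) = 12.726 km/s.
Transfer-orbit speed at the same r (vis-viva, a = a_t): v_t = √[μ(2/r − 1/a_t)] = 5.6109 km/s.
Δv₁ = |v_t − v_c| = |5.6109 − 12.726| = 7.115 km/s.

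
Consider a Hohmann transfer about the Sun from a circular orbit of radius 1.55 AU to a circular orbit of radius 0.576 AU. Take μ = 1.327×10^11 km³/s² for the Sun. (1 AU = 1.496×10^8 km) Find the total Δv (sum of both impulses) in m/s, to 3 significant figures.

In km: r₁ = 1.55 × 1.496×10^8 = 2.3188×10^8 km; r₂ = 0.576 × 1.496×10^8 = 8.61696×10^7 km.
Transfer-ellipse semi-major axis a_t = (r₁ + r₂)/2 = (2.3188×10^8 + 8.61696×10^7)/2 = 1.590248×10^8 km.
At r₁ the circular-orbit speed is v₁ = √(μ/r₁) = 23.9223 km/s.
On the transfer ellipse at r₁, v² = μ(2/r − 1/a) gives v_a = √[μ(2/r₁ − 1/a_t)] = 17.6096 km/s.
First burn Δv₁ = |v_a − v₁| = 6.313 km/s.
Circular speed at r₂: v₂ = √(μ/r₂) = 39.243 km/s.
Transfer-orbit speed at r₂: v_p = √[μ(2/r₂ − 1/a_t)] = 47.387 km/s.
Second burn Δv₂ = |v₂ − v_p| = 8.144 km/s.
Δv = Δv₁ + Δv₂ = 6.313 + 8.144 = 14.46 km/s.

Δv = 14500 m/s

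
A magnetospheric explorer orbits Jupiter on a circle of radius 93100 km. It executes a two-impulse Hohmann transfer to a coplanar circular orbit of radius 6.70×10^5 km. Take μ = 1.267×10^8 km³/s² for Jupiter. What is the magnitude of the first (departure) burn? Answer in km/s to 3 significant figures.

Δv₁ = 12.0 km/s

Transfer-ellipse semi-major axis a_t = (r₁ + r₂)/2 = (93100 + 6.700×10^5)/2 = 3.8155×10^5 km.
Circular speed at r = 93100 km: v_c = √(μ/r) = 36.89 km/s.
Transfer-orbit speed at the same r (vis-viva, a = a_t): v_t = √[μ(2/r − 1/a_t)] = 48.88 km/s.
Δv₁ = |v_t − v_c| = |48.88 − 36.89| = 11.99 km/s.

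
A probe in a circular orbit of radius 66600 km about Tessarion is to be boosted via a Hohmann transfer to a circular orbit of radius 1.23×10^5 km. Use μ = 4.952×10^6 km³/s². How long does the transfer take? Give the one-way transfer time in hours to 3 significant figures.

Transfer-ellipse semi-major axis a_t = (r₁ + r₂)/2 = (66600 + 1.230×10^5)/2 = 94800 km.
By Kepler's third law the transfer-orbit period is T = 2π√(a_t³/μ), so t = T/2 = 41210 s.
Converting: 41210 s ÷ 3600 s/hour = 11.4 hours.

t = 11.4 hours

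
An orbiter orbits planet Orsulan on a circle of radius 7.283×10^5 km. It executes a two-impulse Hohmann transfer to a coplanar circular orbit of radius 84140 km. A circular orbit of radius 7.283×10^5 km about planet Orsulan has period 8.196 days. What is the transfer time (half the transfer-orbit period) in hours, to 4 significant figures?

t = 40.97 hours

From Kepler's third law T² = 4π²r³/μ at r = 7.283×10^5 km, T = 8.196 days = 8.196 × 86400 s = 7.081344×10^5 s: μ = 4π²r³/T² = 3.04130×10^7 km³/s².
Semi-major axis of the transfer orbit: a_t = (7.283×10^5 + 84140)/2 = 4.0622×10^5 km.
Half the transfer-orbit period gives t = π√(a_t³/μ) = 1.475×10^5 s.
Converting: 1.475×10^5 s ÷ 3600 s/hour = 40.97 hours.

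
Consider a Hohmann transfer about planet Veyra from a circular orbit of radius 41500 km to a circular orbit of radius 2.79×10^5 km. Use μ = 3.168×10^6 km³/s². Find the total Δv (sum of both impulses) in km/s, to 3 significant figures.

Δv = 4.45 km/s

Semi-major axis of the transfer orbit: a_t = (41500 + 2.790×10^5)/2 = 1.6025×10^5 km.
Circular speed at r₁: v₁ = √(μ/r₁) = √(3.168×10^6/41500) = 8.7371 km/s.
On the transfer ellipse at r₁, vis-viva gives v_p = √[μ(2/r₁ − 1/a_t)] = 11.528 km/s.
First burn Δv₁ = |v_p − v₁| = 2.791 km/s.
Circular speed at r₂: v₂ = √(μ/r₂) = 3.370 km/s.
Transfer-orbit speed at r₂: v_a = √[μ(2/r₂ − 1/a_t)] = 1.715 km/s.
Second burn Δv₂ = |v₂ − v_a| = 1.655 km/s.
Δv = Δv₁ + Δv₂ = 2.791 + 1.655 = 4.446 km/s.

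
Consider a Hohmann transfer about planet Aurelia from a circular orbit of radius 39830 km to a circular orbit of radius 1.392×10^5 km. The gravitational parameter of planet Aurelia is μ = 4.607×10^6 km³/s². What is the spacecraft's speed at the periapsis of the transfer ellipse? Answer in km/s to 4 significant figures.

The Hohmann ellipse has a_t = (r₁ + r₂)/2 = 89515 km.
At periapsis, r = 39830 km.
Applying v² = μ(2/r − 1/a_t): v = 13.41 km/s.

v = 13.41 km/s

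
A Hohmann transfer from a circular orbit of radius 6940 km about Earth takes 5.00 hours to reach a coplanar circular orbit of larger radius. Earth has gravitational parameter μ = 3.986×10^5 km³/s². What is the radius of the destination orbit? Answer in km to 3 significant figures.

r₂ = 40200 km

Transfer time t = 5.00 hours = 18000 s, and t = π√(a_t³/μ).
So a_t = (μ t²/π²)^(1/3) = (3.986×10^5 × (18000)² / π²)^(1/3) = 23565 km.
Since a_t = (r₁ + r₂)/2, r₂ = 2a_t − r₁ = 2×23565 − 6940 = 40190 km.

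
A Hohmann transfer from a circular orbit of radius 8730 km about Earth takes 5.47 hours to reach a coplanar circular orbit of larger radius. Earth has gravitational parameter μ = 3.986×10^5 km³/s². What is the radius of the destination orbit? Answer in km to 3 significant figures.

r₂ = 41300 km

Transfer time t = 5.47 hours = 19692 s, and t = π√(a_t³/μ).
So a_t = (μ t²/π²)^(1/3) = (3.986×10^5 × (19692)² / π²)^(1/3) = 25019 km.
Since a_t = (r₁ + r₂)/2, r₂ = 2a_t − r₁ = 2×25019 − 8730 = 41308 km.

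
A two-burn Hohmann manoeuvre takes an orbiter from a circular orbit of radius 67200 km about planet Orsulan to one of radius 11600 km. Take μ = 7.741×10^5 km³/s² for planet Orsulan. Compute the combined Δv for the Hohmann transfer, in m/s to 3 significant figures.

The Hohmann ellipse has a_t = (r₁ + r₂)/2 = 39400 km.
Circular speed at r₁: v₁ = √(μ/r₁) = √(7.741×10^5/67200) = 3.394 km/s.
On the transfer ellipse at r₁, v² = μ(2/r − 1/a) gives v_a = √[μ(2/r₁ − 1/a_t)] = 1.842 km/s.
First burn Δv₁ = |v_a − v₁| = 1.552 km/s.
Circular speed at r₂: v₂ = √(μ/r₂) = 8.1690 km/s.
Transfer-orbit speed at r₂: v_p = √[μ(2/r₂ − 1/a_t)] = 10.669 km/s.
Second burn Δv₂ = |v₂ − v_p| = 2.500 km/s.
Total Δv = Δv₁ + Δv₂ = 4.052 km/s.

Δv = 4050 m/s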